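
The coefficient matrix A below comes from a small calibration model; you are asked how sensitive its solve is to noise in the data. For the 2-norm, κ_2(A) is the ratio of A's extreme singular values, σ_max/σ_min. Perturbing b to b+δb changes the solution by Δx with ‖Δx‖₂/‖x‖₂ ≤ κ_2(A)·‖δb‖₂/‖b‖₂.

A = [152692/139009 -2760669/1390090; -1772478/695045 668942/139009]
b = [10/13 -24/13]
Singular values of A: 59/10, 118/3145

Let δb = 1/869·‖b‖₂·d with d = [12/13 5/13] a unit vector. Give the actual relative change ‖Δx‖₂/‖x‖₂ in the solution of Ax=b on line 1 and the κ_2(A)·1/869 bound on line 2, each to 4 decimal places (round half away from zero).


0.1810
0.1810

from the listed singular values, σ₁ = 59/10, σ_n = 118/3145
κ = σ_max/σ_min = (59/10)/(118/3145) = 157.2500
perturbation bound = 157.2500·1/869 = 0.1810
solve Ax = b  →  x = [0.1595 -0.2991]
‖b‖₂ = 2.0000 and ‖x‖₂ = 0.3390
re-solving with b+δb shifts x by Δx of norm 0.0613
realised ‖Δx‖/‖x‖ = 0.1810
tightness: 0.1810 against a bound of 0.1810; the bound is attained (ratio 1)


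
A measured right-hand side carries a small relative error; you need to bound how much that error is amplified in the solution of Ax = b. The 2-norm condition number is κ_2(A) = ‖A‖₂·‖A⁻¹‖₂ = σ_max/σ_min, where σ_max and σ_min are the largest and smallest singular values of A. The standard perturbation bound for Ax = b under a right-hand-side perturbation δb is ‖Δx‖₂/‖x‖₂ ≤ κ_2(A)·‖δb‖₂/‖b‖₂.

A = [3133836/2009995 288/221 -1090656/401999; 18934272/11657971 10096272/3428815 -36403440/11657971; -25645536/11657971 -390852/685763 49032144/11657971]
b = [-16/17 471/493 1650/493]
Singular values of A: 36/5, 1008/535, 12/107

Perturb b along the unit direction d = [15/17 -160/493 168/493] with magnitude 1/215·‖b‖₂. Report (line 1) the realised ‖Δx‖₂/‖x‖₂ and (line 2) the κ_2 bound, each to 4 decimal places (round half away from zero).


0.0925
0.2986

σ_max = 36/5, σ_min = 12/107
condition number: (36/5) ÷ (12/107) = 64.2000
perturbation bound = 64.2000·1/215 = 0.2986
solve Ax = b  →  x = [-0.4089 1.3629 0.7666]
2-norm of b is 3.6056; of x, 1.6163
re-solving with b+δb shifts x by Δx of norm 0.1495
dividing the unrounded norms, ‖Δx‖/‖x‖ = 0.0925
realised/bound (from unrounded values) ≈ 0.3098


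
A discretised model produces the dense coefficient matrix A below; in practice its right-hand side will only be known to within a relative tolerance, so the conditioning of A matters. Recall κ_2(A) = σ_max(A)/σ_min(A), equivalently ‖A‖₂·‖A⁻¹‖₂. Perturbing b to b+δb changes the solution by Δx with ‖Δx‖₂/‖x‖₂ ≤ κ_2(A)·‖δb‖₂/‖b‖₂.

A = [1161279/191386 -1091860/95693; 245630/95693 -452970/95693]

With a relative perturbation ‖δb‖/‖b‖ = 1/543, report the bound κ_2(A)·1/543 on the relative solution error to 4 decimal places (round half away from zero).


M = AᵀA = [9407723689/216737284 -4409704530/54184321; -4409704530/54184321 8268284500/54184321]. tr(M)=146992601/749956, det(M)=60025/187489
solving λ² − 146992601/749956·λ + 60025/187489 = 0 gives λ = 196, 1225/749956
σ_max=√196=14, σ_min=√(1225/749956)=(35/866) → κ = 346.4000
perturbation bound = 346.4000·1/543 = 0.6379

0.6379


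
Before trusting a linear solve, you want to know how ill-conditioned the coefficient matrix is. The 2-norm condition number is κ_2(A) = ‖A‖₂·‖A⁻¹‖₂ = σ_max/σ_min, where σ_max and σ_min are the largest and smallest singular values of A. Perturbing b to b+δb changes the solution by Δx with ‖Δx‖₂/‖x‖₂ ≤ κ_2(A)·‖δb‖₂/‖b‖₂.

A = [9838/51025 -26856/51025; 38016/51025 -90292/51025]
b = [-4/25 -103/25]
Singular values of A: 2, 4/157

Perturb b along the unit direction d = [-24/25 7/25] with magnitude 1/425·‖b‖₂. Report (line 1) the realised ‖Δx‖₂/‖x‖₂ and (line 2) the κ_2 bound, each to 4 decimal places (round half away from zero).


0.0097
0.1847

largest singular value 2, smallest 4/157
κ = σ_max/σ_min = 2/(4/157) = 78.5000
κ_2(A)·‖δb‖/‖b‖ = 0.1847
solve Ax = b  →  x = [-37.0000 -13.2500]
‖b‖ = 4.1231, ‖x‖ = 39.3009
with δb = [-0.0093 0.0027], A·Δx = δb → ‖Δx‖ = 0.3808
dividing the unrounded norms, ‖Δx‖/‖x‖ = 0.0097
so the bound overstates the realised error by a factor of ≈ 19.0637 (computed from the unrounded values)


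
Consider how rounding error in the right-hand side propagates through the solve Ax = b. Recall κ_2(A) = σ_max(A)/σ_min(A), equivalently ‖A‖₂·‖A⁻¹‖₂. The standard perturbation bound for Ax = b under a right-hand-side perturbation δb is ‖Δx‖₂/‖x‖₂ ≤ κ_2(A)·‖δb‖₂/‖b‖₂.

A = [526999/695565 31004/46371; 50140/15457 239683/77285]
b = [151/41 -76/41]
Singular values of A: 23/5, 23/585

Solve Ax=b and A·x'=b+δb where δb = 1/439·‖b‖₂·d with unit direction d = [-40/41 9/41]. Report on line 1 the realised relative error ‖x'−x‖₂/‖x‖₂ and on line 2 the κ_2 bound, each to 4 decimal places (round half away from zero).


σ_max = 23/5, σ_min = 23/585
κ = σ_max/σ_min = (23/5)/(23/585) = 117.0000
bound on ‖Δx‖/‖x‖: κ·ε = 117.0000·1/439 = 0.2665
solve Ax = b  →  x = [70.0075 -73.8231]
‖b‖ = 4.1231, ‖x‖ = 101.7394
re-solving with b+δb shifts x by Δx of norm 0.2389
relative error = 0.0023
tightness: 0.0023 against a bound of 0.2665 (unrounded ratio ≈ 0.0088)

0.0023
0.2665


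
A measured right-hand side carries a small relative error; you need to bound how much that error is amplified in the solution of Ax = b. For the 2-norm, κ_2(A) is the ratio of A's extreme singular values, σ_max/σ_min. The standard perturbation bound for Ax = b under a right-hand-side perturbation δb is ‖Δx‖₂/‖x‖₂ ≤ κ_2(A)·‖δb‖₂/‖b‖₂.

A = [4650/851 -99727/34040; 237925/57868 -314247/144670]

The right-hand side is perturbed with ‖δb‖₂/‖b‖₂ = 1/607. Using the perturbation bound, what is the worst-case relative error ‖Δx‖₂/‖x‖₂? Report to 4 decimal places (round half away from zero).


AᵀA = [156590745625/3348705424 -41757069285/1674352712; -41757069285/1674352712 178170438841/13394821696]; tr = 2783852669/46348864, det = 23088025/741581824
char-poly roots: 961/16 and 24025/46348864
so κ_2 = √((961/16) / (24025/46348864)) = 340.4000
perturbation bound = 340.4000·1/607 = 0.5608

0.5608


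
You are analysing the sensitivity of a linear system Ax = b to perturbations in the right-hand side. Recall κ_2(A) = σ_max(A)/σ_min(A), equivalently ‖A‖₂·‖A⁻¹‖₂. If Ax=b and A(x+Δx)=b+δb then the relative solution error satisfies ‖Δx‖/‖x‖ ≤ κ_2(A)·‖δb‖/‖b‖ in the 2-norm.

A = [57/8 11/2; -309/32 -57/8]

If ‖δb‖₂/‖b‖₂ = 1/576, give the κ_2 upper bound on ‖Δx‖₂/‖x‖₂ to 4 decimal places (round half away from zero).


0.1667

form AᵀA = [147465/1024 27645/256; 27645/256 5185/64] with trace 230425/1024 and determinant 5625/1024
eigenvalues of AᵀA: λ = (tr ± √(tr²−4·det))/2 = 225, 25/1024
κ = σ_max/σ_min = 15/(5/32) = 96.0000
κ_2(A)·‖δb‖/‖b‖ = 0.1667


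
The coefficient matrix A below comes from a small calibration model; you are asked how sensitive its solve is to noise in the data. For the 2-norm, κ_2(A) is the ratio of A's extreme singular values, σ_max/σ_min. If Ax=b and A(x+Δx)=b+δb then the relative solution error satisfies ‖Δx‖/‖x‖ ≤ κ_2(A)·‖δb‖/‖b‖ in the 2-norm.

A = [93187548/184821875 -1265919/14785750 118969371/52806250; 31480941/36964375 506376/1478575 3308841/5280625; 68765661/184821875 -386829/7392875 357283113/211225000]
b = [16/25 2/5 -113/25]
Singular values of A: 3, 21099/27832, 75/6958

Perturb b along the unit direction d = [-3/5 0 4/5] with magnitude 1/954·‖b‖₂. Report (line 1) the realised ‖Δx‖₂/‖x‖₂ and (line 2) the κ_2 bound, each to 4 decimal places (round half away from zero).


0.0012
0.2917

from the listed singular values, σ₁ = 3, σ_n = 75/6958
κ = σ_max/σ_min = 3/(75/6958) = 278.3200
worst-case relative error ≤ 278.3200 × 1/954 = 0.2917
solve Ax = b  →  x = [168.5776 -326.8145 -49.8629]
‖b‖₂ = 4.5826 and ‖x‖₂ = 371.0963
with δb = [-0.0029 0.0000 0.0038], A·Δx = δb → ‖Δx‖ = 0.4456
dividing the unrounded norms, ‖Δx‖/‖x‖ = 0.0012
so the bound overstates the realised error by a factor of ≈ 242.9395 (computed from the unrounded values)


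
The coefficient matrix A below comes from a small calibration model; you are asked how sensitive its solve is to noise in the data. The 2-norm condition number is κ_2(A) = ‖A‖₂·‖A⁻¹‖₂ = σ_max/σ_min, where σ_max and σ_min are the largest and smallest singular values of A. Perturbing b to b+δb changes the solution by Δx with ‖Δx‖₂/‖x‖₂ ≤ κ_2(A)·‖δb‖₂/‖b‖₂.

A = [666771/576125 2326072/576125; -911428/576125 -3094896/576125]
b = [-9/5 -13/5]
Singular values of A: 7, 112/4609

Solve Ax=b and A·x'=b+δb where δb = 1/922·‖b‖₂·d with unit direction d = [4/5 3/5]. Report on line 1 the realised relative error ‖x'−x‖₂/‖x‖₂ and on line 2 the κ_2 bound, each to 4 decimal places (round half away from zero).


σ_max = 7, σ_min = 112/4609
κ = σ_max/σ_min = 7/(112/4609) = 288.0625
κ_2(A)·‖δb‖/‖b‖ = 0.3124
solve Ax = b  →  x = [118.5571 -34.4304]
‖b‖ = 3.1623, ‖x‖ = 123.4554
with δb = [0.0027 0.0021], A·Δx = δb → ‖Δx‖ = 0.1411
relative error = 0.0011
tightness: 0.0011 against a bound of 0.3124 (unrounded ratio ≈ 0.0037)

0.0011
0.3124


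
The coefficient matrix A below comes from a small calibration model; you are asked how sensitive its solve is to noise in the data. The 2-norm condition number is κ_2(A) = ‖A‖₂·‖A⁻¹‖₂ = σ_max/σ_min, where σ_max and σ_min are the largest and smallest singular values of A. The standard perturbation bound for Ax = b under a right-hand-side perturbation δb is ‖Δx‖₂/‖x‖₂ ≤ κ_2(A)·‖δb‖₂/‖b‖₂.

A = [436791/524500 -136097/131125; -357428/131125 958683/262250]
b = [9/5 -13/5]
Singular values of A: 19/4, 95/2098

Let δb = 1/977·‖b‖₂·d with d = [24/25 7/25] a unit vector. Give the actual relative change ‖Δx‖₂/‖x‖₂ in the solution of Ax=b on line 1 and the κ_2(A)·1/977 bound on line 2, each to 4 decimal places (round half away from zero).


from the listed singular values, σ₁ = 19/4, σ_n = 95/2098
condition number: (19/4) ÷ (95/2098) = 104.9000
worst-case relative error ≤ 104.9000 × 1/977 = 0.1074
solve Ax = b  →  x = [18.0463 12.7453]
‖b‖₂ = 3.1623 and ‖x‖₂ = 22.0932
re-solving with b+δb shifts x by Δx of norm 0.0715
realised ‖Δx‖/‖x‖ = 0.0032
so the bound overstates the realised error by a factor of ≈ 33.1859 (computed from the unrounded values)

0.0032
0.1074


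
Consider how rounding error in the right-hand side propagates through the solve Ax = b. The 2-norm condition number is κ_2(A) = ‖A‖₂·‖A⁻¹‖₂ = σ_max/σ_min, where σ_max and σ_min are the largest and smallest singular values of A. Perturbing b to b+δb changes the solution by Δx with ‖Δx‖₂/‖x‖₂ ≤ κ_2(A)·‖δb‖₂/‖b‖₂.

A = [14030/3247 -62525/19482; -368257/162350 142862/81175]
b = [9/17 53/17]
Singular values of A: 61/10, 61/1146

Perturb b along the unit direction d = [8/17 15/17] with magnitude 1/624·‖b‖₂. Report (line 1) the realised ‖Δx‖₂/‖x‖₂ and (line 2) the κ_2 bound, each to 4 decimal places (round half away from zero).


0.0017
0.1837

σ_max = 61/10, σ_min = 61/1146
condition number: (61/10) ÷ (61/1146) = 114.6000
perturbation bound = 114.6000·1/624 = 0.1837
solve Ax = b  →  x = [33.6852 45.1869]
‖b‖₂ = 3.1623 and ‖x‖₂ = 56.3609
Δx = A⁻¹·δb where δb = 1/624·3.1623·d; ‖Δx‖ = 0.0952
relative error = 0.0017
tightness: 0.0017 against a bound of 0.1837 (unrounded ratio ≈ 0.0092)


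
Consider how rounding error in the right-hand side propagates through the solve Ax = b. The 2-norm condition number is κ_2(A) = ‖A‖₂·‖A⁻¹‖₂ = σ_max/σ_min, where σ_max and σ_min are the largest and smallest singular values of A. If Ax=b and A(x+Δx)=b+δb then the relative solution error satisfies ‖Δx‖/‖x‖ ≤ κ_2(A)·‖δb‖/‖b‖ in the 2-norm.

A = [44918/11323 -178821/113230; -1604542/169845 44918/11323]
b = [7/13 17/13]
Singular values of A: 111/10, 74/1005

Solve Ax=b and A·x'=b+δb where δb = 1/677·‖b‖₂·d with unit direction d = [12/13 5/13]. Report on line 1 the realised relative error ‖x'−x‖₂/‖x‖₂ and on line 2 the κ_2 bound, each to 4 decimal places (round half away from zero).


largest singular value 111/10, smallest 74/1005
condition number: (111/10) ÷ (74/1005) = 150.7500
bound on ‖Δx‖/‖x‖: κ·ε = 150.7500·1/677 = 0.2227
solve Ax = b  →  x = [5.1403 12.5710]
2-norm of b is 1.4142; of x, 13.5814
re-solving with b+δb shifts x by Δx of norm 0.0284
realised ‖Δx‖/‖x‖ = 0.0021
so the bound overstates the realised error by a factor of ≈ 106.5987 (computed from the unrounded values)

0.0021
0.2227


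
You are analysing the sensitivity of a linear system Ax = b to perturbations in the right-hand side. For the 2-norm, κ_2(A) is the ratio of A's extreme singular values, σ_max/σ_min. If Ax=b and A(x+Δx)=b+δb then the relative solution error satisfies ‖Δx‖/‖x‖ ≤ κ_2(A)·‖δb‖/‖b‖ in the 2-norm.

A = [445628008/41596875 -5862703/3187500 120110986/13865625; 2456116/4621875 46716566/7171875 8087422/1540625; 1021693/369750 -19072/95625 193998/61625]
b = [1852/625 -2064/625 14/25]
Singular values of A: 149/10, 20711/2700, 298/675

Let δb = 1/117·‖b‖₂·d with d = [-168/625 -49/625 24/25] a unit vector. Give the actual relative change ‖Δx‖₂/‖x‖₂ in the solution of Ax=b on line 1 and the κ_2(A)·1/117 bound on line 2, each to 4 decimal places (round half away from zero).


from the listed singular values, σ₁ = 149/10, σ_n = 298/675
κ_2(A) = (149/10) / (298/675) = 33.7500
bound on ‖Δx‖/‖x‖: κ·ε = 33.7500·1/117 = 0.2885
solve Ax = b  →  x = [0.2664 -0.4601 -0.0851]
‖b‖ = 4.4721, ‖x‖ = 0.5385
with δb = [-0.0103 -0.0030 0.0367], A·Δx = δb → ‖Δx‖ = 0.0866
realised ‖Δx‖/‖x‖ = 0.1608
so the bound overstates the realised error by a factor of ≈ 1.7940 (computed from the unrounded values)

0.1608
0.2885


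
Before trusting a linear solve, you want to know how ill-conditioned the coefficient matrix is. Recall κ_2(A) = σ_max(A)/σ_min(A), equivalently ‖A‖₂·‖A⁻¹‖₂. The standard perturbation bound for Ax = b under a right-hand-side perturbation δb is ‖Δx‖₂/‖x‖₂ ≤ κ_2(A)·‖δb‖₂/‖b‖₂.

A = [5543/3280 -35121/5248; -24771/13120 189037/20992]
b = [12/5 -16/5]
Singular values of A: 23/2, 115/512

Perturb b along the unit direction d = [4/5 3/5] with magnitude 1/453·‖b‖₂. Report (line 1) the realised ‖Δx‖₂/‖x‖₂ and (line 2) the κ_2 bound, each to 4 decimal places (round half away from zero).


0.1130
0.1130

from the listed singular values, σ₁ = 23/2, σ_n = 115/512
κ_2(A) = (23/2) / (115/512) = 51.2000
κ_2(A)·‖δb‖/‖b‖ = 0.1130
solve Ax = b  →  x = [0.0764 -0.3393]
2-norm of b is 4.0000; of x, 0.3478
δb = ε·‖b‖·d = [0.0071 0.0053]; solving A·Δx = δb gives ‖Δx‖ = 0.0393
relative error = 0.1130
tightness: 0.1130 against a bound of 0.1130; the bound is attained (ratio 1)


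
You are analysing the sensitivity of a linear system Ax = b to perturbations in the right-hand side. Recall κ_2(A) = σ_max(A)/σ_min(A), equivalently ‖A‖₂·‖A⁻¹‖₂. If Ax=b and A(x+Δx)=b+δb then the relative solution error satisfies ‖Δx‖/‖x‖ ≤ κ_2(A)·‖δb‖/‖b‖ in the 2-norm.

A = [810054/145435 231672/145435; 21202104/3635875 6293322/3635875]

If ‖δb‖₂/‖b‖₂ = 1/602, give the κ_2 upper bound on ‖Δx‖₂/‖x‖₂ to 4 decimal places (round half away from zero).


0.3332

AᵀA = [1022171689476/15718890625 298125370368/15718890625; 298125370368/15718890625 86980795524/15718890625]; tr = 1774643976/25150225, det = 3111696/25150225
solving λ² − 1774643976/25150225·λ + 3111696/25150225 = 0 gives λ = 1764/25, 1764/1006009
σ_max=√(1764/25)=(42/5), σ_min=√(1764/1006009)=(42/1003) → κ = 200.6000
worst-case relative error ≤ 200.6000 × 1/602 = 0.3332


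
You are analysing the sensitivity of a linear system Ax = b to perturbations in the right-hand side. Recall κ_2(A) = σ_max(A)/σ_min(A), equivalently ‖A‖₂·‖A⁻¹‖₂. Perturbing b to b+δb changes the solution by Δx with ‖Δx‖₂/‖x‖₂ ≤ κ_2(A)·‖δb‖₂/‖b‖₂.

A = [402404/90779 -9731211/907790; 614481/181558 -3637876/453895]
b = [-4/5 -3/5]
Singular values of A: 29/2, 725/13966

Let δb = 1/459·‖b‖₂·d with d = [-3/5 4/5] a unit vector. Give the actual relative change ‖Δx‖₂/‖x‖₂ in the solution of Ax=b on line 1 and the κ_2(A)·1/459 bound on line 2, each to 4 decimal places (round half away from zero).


0.6085
0.6085

σ_max = 29/2, σ_min = 725/13966
κ = σ_max/σ_min = (29/2)/(725/13966) = 279.3200
bound on ‖Δx‖/‖x‖: κ·ε = 279.3200·1/459 = 0.6085
solve Ax = b  →  x = [-0.0265 0.0637]
2-norm of b is 1.0000; of x, 0.0690
Δx = A⁻¹·δb where δb = 1/459·1.0000·d; ‖Δx‖ = 0.0420
relative error = 0.6085
so the bound is sharp here: realised error equals the bound


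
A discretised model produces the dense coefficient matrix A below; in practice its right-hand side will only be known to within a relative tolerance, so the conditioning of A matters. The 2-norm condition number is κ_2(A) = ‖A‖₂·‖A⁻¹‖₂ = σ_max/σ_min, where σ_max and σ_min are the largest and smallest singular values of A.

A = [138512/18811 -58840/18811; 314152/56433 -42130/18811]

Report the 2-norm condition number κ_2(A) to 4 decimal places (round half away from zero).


108.5250

form AᵀA = [20873972800/244975653 -2898874000/81658551; -2898874000/81658551 402852500/27219517] with trace 1884588100/18844281 and determinant 16000000/18844281
char-poly roots: 100 and 160000/18844281
κ_2(A) = √(λ_max/λ_min) = √(100 / (160000/18844281)) = 108.5250


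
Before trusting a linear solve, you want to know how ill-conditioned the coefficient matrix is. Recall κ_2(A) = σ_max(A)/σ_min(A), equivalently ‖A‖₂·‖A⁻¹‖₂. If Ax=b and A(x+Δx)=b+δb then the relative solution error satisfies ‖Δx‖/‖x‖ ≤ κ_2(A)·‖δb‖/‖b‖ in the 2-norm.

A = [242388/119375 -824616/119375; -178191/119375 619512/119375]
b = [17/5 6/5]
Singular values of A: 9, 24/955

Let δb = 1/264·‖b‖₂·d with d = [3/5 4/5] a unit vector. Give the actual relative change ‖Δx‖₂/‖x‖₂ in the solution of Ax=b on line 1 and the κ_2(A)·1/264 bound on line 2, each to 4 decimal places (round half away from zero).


0.0046
1.3565

from the listed singular values, σ₁ = 9, σ_n = 24/955
condition number: 9 ÷ (24/955) = 358.1250
worst-case relative error ≤ 358.1250 × 1/264 = 1.3565
solve Ax = b  →  x = [114.6622 33.2117]
‖b‖₂ = 3.6056 and ‖x‖₂ = 119.3752
Δx = A⁻¹·δb where δb = 1/264·3.6056·d; ‖Δx‖ = 0.5435
dividing the unrounded norms, ‖Δx‖/‖x‖ = 0.0046
realised/bound (from unrounded values) ≈ 0.0034


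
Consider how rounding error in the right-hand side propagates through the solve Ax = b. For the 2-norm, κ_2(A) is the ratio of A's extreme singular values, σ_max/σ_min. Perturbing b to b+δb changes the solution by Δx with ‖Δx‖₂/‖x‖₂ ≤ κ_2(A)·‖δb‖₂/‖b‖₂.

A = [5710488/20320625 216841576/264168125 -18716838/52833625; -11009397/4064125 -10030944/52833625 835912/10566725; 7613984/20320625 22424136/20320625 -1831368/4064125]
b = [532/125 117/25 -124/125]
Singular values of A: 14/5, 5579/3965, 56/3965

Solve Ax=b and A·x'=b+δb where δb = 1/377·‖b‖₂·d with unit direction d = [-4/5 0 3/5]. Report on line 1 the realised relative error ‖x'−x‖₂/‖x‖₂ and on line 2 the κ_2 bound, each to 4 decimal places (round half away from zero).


from the listed singular values, σ₁ = 14/5, σ_n = 56/3965
κ_2(A) = (14/5) / (56/3965) = 198.2500
perturbation bound = 198.2500·1/377 = 0.5259
solve Ax = b  →  x = [-1.8618 -107.2979 -262.1080]
‖b‖₂ = 6.4031 and ‖x‖₂ = 283.2259
δb = ε·‖b‖·d = [-0.0136 0.0000 0.0102]; solving A·Δx = δb gives ‖Δx‖ = 1.2026
realised ‖Δx‖/‖x‖ = 0.0042
so the bound overstates the realised error by a factor of ≈ 123.8509 (computed from the unrounded values)

0.0042
0.5259


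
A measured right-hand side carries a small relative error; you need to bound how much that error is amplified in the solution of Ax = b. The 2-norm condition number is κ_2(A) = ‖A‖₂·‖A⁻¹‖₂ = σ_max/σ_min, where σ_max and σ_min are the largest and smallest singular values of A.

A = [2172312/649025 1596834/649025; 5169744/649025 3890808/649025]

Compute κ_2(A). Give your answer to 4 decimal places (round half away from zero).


form AᵀA = [37213245504/498501125 27909234288/498501125; 27909234288/498501125 20932858836/498501125] with trace 11629220868/99700225 and determinant 544195584/2492505625
eigenvalues of AᵀA: λ = (tr ± √(tr²−4·det))/2 = 2916/25, 186624/99700225
so κ_2 = √((2916/25) / (186624/99700225)) = 249.6250

249.6250


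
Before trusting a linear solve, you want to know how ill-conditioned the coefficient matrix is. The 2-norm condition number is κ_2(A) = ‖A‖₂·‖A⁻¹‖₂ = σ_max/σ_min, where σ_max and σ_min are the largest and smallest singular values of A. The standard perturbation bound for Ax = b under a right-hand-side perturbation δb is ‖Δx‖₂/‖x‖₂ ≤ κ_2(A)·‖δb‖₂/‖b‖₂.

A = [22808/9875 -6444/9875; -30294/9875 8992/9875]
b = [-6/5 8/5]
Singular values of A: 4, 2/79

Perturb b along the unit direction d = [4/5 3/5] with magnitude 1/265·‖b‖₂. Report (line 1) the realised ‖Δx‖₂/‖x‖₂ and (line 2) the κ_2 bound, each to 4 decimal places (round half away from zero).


0.5962
0.5962

σ_max = 4, σ_min = 2/79
κ_2(A) = 4 / (2/79) = 158.0000
κ_2(A)·‖δb‖/‖b‖ = 0.5962
solve Ax = b  →  x = [-0.4800 0.1400]
‖b‖ = 2.0000, ‖x‖ = 0.5000
re-solving with b+δb shifts x by Δx of norm 0.2981
dividing the unrounded norms, ‖Δx‖/‖x‖ = 0.5962
tightness: 0.5962 against a bound of 0.5962; the bound is attained (ratio 1)


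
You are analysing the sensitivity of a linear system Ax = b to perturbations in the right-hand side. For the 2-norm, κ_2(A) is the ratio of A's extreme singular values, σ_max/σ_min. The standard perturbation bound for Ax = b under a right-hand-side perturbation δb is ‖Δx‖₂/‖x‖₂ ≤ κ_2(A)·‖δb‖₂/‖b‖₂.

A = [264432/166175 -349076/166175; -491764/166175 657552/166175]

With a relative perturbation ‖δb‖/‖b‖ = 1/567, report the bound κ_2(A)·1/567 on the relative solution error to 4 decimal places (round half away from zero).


M = AᵀA = [215748176/19110125 -287659008/19110125; -287659008/19110125 383549264/19110125]. tr(M)=119859488/3822025, det(M)=614656/95550625
λ_max, λ_min = (119859488/3822025 ± √574636839469056/584315004025)/2 = 784/25, 784/3822025
σ_max=√(784/25)=(28/5), σ_min=√(784/3822025)=(28/1955) → κ = 391.0000
bound on ‖Δx‖/‖x‖: κ·ε = 391.0000·1/567 = 0.6896

0.6896


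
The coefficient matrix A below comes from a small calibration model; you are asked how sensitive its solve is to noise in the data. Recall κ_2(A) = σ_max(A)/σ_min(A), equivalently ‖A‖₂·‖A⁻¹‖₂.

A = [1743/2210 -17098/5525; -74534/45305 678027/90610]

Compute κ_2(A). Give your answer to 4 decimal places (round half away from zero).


AᵀA = [161705497/48580900 -895790448/60726125; -895790448/60726125 79637398009/1214522500]; tr = 24889957/361250, det = 47458321/72250000
char-poly roots: 6889/100 and 6889/722500
κ_2(A) = √(λ_max/λ_min) = √((6889/100) / (6889/722500)) = 85.0000

85.0000


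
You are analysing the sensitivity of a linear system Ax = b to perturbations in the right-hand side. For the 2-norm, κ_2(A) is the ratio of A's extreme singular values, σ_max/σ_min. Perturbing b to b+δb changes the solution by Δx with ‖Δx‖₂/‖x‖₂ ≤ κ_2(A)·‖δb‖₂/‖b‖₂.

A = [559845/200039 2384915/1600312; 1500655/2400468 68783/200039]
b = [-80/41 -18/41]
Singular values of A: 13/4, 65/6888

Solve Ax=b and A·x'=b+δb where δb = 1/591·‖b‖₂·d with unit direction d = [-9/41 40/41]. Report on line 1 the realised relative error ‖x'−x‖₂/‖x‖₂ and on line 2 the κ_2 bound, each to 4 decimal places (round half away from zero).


σ_max = 13/4, σ_min = 65/6888
κ_2(A) = (13/4) / (65/6888) = 344.4000
worst-case relative error ≤ 344.4000 × 1/591 = 0.5827
solve Ax = b  →  x = [-0.5430 -0.2896]
‖b‖ = 2.0000, ‖x‖ = 0.6154
with δb = [-0.0007 0.0033], A·Δx = δb → ‖Δx‖ = 0.3586
relative error = 0.5827
so the bound is sharp here: realised error equals the bound

0.5827
0.5827


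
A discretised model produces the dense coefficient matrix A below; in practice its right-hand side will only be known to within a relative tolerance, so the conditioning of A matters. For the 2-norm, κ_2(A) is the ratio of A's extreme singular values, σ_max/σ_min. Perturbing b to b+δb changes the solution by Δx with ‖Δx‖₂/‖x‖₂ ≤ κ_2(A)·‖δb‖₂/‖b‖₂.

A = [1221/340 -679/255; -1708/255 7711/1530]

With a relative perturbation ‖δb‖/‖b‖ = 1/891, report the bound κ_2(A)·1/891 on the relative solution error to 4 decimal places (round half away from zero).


AᵀA = [207937/3600 -116963/2700; -116963/2700 263173/8100]; tr = 116965/1296, det = 361/5184
eigenvalues of AᵀA: λ = (tr ± √(tr²−4·det))/2 = 361/4, 1/1296
so κ_2 = √((361/4) / (1/1296)) = 342.0000
κ_2(A)·‖δb‖/‖b‖ = 0.3838

0.3838


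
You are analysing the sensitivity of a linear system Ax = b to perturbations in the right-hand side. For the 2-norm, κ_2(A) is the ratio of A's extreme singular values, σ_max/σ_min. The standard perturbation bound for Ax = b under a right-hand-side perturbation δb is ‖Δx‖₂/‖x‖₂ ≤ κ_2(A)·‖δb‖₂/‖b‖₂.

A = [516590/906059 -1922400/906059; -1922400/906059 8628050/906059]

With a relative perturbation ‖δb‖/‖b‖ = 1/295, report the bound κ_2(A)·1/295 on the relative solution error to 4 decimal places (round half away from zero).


form AᵀA = [2357220100/488365801 -10457856000/488365801; -10457856000/488365801 46483562500/488365801] with trace 29054600/290521 and determinant 250000/290521
char-poly roots: 100 and 2500/290521
so κ_2 = √(100 / (2500/290521)) = 107.8000
worst-case relative error ≤ 107.8000 × 1/295 = 0.3654

0.3654


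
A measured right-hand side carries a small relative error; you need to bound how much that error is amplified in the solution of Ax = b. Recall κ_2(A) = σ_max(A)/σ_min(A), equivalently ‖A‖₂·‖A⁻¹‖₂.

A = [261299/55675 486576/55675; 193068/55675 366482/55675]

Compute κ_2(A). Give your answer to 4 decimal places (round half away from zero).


M = AᵀA = [4222096801/123988225 1583182152/24797645; 1583182152/24797645 14842610404/123988225]. tr(M)=13193569/85805, det(M)=3694084/10725625
eigenvalues of AᵀA: λ = (tr ± √(tr²−4·det))/2 = 3844/25, 961/429025
so κ_2 = √((3844/25) / (961/429025)) = 262.0000

262.0000


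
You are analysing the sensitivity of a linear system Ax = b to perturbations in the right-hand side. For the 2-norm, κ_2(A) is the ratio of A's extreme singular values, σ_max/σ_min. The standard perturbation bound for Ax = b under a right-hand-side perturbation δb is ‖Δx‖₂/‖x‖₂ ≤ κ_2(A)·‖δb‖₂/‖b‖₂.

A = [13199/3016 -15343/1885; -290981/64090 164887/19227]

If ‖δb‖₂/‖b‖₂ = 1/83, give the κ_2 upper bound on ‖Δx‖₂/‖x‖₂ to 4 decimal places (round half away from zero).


3.7590

form AᵀA = [3107505761/78145600 -436972727/5860920; -436972727/5860920 1536252514/10989225] with trace 87396341/486720 and determinant 20151121/60840000
λ_max, λ_min = (87396341/486720 ± √190945164141816529/5922408960000)/2 = 4489/25, 4489/2433600
so κ_2 = √((4489/25) / (4489/2433600)) = 312.0000
perturbation bound = 312.0000·1/83 = 3.7590


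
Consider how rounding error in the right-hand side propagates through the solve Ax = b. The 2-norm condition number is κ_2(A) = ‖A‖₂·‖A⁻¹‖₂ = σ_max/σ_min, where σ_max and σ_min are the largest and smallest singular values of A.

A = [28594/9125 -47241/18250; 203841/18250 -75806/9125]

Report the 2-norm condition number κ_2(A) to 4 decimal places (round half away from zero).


73.0000

M = AᵀA = [71714593/532900 -13442544/133225; -13442544/133225 40348657/532900]. tr(M)=2241265/10658, det(M)=707281/85264
λ_max, λ_min = (2241265/10658 ± √1254874924944/28398241)/2 = 841/4, 841/21316
κ_2(A) = √(λ_max/λ_min) = √((841/4) / (841/21316)) = 73.0000


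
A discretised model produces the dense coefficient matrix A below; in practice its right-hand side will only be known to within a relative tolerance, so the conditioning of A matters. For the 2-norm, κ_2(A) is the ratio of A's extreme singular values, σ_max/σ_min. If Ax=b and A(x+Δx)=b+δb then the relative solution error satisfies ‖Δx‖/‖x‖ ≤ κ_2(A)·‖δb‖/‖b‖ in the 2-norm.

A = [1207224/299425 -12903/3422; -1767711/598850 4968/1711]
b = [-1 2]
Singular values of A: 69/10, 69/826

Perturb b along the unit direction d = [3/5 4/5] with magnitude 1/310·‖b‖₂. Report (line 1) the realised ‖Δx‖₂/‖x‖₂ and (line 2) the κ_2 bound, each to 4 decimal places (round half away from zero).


0.0072
0.2665

largest singular value 69/10, smallest 69/826
κ_2(A) = (69/10) / (69/826) = 82.6000
worst-case relative error ≤ 82.6000 × 1/310 = 0.2665
solve Ax = b  →  x = [8.0460 8.8686]
‖b‖ = 2.2361, ‖x‖ = 11.9745
δb = ε·‖b‖·d = [0.0043 0.0058]; solving A·Δx = δb gives ‖Δx‖ = 0.0863
dividing the unrounded norms, ‖Δx‖/‖x‖ = 0.0072
realised/bound (from unrounded values) ≈ 0.0271


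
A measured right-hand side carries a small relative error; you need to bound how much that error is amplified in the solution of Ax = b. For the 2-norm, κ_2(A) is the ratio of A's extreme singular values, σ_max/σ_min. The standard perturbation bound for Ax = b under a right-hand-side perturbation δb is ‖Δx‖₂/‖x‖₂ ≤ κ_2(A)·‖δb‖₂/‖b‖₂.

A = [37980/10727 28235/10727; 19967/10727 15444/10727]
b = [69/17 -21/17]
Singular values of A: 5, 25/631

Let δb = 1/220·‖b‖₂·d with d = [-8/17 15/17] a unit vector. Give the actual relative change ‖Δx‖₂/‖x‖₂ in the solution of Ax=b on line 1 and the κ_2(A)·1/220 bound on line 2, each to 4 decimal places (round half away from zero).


0.0064
0.5736

largest singular value 5, smallest 25/631
κ = σ_max/σ_min = 5/(25/631) = 126.2000
bound on ‖Δx‖/‖x‖: κ·ε = 126.2000·1/220 = 0.5736
solve Ax = b  →  x = [45.9120 -60.2160]
2-norm of b is 4.2426; of x, 75.7224
with δb = [-0.0091 0.0170], A·Δx = δb → ‖Δx‖ = 0.4867
relative error = 0.0064
so the bound overstates the realised error by a factor of ≈ 89.2397 (computed from the unrounded values)


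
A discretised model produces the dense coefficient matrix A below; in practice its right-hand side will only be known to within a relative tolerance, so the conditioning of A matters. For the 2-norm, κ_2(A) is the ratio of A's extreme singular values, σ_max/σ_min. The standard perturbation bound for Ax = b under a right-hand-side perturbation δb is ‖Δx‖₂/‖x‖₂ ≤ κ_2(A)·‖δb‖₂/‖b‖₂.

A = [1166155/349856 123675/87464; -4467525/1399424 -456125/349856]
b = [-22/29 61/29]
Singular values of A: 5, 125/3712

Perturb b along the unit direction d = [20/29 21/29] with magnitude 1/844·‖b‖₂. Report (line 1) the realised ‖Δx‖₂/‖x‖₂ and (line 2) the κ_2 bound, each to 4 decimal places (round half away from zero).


σ_max = 5, σ_min = 125/3712
κ = σ_max/σ_min = 5/(125/3712) = 148.4800
bound on ‖Δx‖/‖x‖: κ·ε = 148.4800·1/844 = 0.1759
solve Ax = b  →  x = [-11.7908 27.2578]
‖b‖ = 2.2361, ‖x‖ = 29.6987
with δb = [0.0018 0.0019], A·Δx = δb → ‖Δx‖ = 0.0787
realised ‖Δx‖/‖x‖ = 0.0026
tightness: 0.0026 against a bound of 0.1759 (unrounded ratio ≈ 0.0151)

0.0026
0.1759


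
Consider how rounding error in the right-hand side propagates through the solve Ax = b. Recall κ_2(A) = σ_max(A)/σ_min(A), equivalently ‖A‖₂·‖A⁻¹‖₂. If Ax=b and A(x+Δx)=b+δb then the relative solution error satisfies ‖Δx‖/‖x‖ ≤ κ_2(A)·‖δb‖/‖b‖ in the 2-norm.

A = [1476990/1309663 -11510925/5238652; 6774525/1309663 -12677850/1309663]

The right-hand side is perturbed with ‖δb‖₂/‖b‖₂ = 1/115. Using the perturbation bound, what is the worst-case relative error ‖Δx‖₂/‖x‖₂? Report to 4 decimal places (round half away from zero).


AᵀA = [28599457725/1020355249 -107241870375/2040710498; -107241870375/2040710498 1608654065625/16325683984]; tr = 7149638025/56490256, det = 11390625/56490256
λ_max, λ_min = (7149638025/56490256 ± √51114750051236900625/3191149022945536)/2 = 2025/16, 5625/3530641
so κ_2 = √((2025/16) / (5625/3530641)) = 281.8500
κ_2(A)·‖δb‖/‖b‖ = 2.4509

2.4509


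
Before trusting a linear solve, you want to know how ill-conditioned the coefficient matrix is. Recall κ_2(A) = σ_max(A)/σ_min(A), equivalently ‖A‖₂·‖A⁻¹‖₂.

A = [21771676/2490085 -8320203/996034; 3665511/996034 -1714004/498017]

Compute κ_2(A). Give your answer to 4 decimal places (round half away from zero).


264.2000

form AᵀA = [13206643643041/146757948100 -628870611096/7337897405; -628870611096/7337897405 479153945617/5870317924] with trace 14973538813/87252050 and determinant 294499921/698016400
eigenvalues of AᵀA: λ = (tr ± √(tr²−4·det))/2 = 17161/100, 17161/6980164
κ = σ_max/σ_min = (131/10)/(131/2642) = 264.2000


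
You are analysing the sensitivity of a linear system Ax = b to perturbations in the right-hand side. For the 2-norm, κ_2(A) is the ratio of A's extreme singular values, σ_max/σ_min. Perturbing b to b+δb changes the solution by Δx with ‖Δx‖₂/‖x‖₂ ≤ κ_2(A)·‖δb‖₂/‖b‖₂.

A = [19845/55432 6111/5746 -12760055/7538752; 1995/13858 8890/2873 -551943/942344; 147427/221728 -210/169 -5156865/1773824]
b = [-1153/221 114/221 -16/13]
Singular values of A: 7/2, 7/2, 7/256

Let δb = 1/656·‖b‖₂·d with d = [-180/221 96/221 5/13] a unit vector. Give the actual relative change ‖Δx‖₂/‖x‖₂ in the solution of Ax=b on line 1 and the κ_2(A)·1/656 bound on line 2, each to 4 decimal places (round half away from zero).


0.0021
0.1951

from the listed singular values, σ₁ = 7/2, σ_n = 7/256
κ_2(A) = (7/2) / (7/256) = 128.0000
κ_2(A)·‖δb‖/‖b‖ = 0.1951
solve Ax = b  →  x = [142.4958 -0.1978 33.0978]
‖b‖ = 5.3852, ‖x‖ = 146.2893
with δb = [-0.0067 0.0036 0.0032], A·Δx = δb → ‖Δx‖ = 0.3002
dividing the unrounded norms, ‖Δx‖/‖x‖ = 0.0021
tightness: 0.0021 against a bound of 0.1951 (unrounded ratio ≈ 0.0105)


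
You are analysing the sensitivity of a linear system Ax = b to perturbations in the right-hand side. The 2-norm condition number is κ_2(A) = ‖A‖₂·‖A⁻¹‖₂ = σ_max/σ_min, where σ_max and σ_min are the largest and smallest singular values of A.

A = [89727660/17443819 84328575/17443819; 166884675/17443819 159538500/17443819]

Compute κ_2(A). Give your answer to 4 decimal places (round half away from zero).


form AᵀA = [124226808716025/1052895575449 118308430548000/1052895575449; 118308430548000/1052895575449 112677652400625/1052895575449] with trace 281693770650/1251956689 and determinant 791015625/1251956689
λ_max, λ_min = (281693770650/1251956689 ± √79347419153803512360000/1567395551131842721)/2 = 225, 3515625/1251956689
κ_2(A) = √(λ_max/λ_min) = √(225 / (3515625/1251956689)) = 283.0640

283.0640


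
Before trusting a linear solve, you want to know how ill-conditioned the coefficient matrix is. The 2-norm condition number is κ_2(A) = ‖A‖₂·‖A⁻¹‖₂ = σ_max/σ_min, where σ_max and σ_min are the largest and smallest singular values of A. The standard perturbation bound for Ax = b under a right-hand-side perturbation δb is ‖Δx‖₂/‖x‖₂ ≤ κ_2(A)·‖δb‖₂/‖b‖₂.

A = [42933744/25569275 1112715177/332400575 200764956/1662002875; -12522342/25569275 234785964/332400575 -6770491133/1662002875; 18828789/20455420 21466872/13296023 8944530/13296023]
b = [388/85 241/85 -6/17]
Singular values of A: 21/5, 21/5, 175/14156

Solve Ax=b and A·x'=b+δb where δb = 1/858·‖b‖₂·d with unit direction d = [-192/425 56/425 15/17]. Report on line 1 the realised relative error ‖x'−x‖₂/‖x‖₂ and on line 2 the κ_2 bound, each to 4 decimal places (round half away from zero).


0.0031
0.3960

from the listed singular values, σ₁ = 21/5, σ_n = 175/14156
condition number: (21/5) ÷ (175/14156) = 339.7440
bound on ‖Δx‖/‖x‖: κ·ε = 339.7440·1/858 = 0.3960
solve Ax = b  →  x = [143.0857 -69.3286 -29.9187]
2-norm of b is 5.3852; of x, 161.7872
re-solving with b+δb shifts x by Δx of norm 0.5077
dividing the unrounded norms, ‖Δx‖/‖x‖ = 0.0031
so the bound overstates the realised error by a factor of ≈ 126.1812 (computed from the unrounded values)


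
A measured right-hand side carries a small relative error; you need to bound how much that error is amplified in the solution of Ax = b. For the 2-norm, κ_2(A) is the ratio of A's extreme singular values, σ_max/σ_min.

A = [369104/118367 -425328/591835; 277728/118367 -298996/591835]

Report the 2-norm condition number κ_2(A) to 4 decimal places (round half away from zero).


144.3500

AᵀA = [213370604800/14010746689 -48005965440/14010746689; -48005965440/14010746689 10812100624/14010746689]; tr = 133362704/8334769, det = 102400/8334769
char-poly roots: 16 and 6400/8334769
so κ_2 = √(16 / (6400/8334769)) = 144.3500


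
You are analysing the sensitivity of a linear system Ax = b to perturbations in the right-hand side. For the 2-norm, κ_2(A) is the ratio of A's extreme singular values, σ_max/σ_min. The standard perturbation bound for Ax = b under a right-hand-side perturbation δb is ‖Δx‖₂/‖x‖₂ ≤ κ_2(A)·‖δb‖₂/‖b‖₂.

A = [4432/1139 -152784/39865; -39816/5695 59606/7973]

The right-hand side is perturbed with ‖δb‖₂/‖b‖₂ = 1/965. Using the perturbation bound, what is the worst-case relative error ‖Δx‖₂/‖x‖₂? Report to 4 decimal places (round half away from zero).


AᵀA = [7184704/112225 -10555056/157115; -10555056/157115 388113604/5499025]; tr = 29606564/219961, det = 724255744/137475625
eigenvalues of AᵀA: λ = (tr ± √(tr²−4·det))/2 = 3364/25, 215296/5499025
κ_2(A) = √(λ_max/λ_min) = √((3364/25) / (215296/5499025)) = 58.6250
worst-case relative error ≤ 58.6250 × 1/965 = 0.0608

0.0608


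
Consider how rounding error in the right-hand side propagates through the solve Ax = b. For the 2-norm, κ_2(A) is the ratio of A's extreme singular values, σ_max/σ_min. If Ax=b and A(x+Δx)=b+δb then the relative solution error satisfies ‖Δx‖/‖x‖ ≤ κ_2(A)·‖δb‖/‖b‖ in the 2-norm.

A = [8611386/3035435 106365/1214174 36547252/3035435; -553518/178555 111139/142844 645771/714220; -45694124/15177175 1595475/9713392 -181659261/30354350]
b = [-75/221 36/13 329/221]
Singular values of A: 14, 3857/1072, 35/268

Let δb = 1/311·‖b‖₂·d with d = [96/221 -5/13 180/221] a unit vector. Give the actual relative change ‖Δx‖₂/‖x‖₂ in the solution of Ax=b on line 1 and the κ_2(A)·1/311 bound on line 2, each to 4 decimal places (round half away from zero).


0.0930
0.3447

from the listed singular values, σ₁ = 14, σ_n = 35/268
condition number: 14 ÷ (35/268) = 107.2000
κ_2(A)·‖δb‖/‖b‖ = 0.3447
solve Ax = b  →  x = [-0.8009 0.1830 0.1592]
‖b‖ = 3.1623, ‖x‖ = 0.8369
re-solving with b+δb shifts x by Δx of norm 0.0779
dividing the unrounded norms, ‖Δx‖/‖x‖ = 0.0930
so the bound overstates the realised error by a factor of ≈ 3.7049 (computed from the unrounded values)
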